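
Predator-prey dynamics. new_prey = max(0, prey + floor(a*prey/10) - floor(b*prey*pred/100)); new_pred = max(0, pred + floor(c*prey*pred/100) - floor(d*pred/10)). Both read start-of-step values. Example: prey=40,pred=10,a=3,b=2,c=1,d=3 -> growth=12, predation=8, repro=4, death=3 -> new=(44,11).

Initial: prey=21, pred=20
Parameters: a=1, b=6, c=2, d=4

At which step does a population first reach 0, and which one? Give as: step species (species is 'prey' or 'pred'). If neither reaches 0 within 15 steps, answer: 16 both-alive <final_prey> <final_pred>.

Answer: 1 prey

Derivation:
Step 1: prey: 21+2-25=0; pred: 20+8-8=20
First extinction: prey at step 1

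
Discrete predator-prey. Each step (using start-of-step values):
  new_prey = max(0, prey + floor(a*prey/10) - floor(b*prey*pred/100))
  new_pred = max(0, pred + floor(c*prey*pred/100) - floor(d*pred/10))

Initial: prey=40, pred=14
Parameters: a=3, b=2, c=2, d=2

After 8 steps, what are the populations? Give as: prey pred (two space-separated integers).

Answer: 0 31

Derivation:
Step 1: prey: 40+12-11=41; pred: 14+11-2=23
Step 2: prey: 41+12-18=35; pred: 23+18-4=37
Step 3: prey: 35+10-25=20; pred: 37+25-7=55
Step 4: prey: 20+6-22=4; pred: 55+22-11=66
Step 5: prey: 4+1-5=0; pred: 66+5-13=58
Step 6: prey: 0+0-0=0; pred: 58+0-11=47
Step 7: prey: 0+0-0=0; pred: 47+0-9=38
Step 8: prey: 0+0-0=0; pred: 38+0-7=31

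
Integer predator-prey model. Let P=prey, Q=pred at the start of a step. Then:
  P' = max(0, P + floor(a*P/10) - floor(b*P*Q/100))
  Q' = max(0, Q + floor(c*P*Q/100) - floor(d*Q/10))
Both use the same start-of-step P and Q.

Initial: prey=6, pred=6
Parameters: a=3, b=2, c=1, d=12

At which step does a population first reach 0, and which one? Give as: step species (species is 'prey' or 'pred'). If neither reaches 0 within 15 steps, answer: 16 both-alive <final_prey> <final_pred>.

Answer: 1 pred

Derivation:
Step 1: prey: 6+1-0=7; pred: 6+0-7=0
First extinction: pred at step 1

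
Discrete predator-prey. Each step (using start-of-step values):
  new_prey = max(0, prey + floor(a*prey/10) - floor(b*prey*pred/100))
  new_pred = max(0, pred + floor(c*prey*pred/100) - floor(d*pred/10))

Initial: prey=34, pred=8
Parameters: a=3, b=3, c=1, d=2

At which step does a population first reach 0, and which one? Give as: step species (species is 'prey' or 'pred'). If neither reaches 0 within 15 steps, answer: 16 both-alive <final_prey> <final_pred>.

Step 1: prey: 34+10-8=36; pred: 8+2-1=9
Step 2: prey: 36+10-9=37; pred: 9+3-1=11
Step 3: prey: 37+11-12=36; pred: 11+4-2=13
Step 4: prey: 36+10-14=32; pred: 13+4-2=15
Step 5: prey: 32+9-14=27; pred: 15+4-3=16
Step 6: prey: 27+8-12=23; pred: 16+4-3=17
Step 7: prey: 23+6-11=18; pred: 17+3-3=17
Step 8: prey: 18+5-9=14; pred: 17+3-3=17
Step 9: prey: 14+4-7=11; pred: 17+2-3=16
Step 10: prey: 11+3-5=9; pred: 16+1-3=14
Step 11: prey: 9+2-3=8; pred: 14+1-2=13
Step 12: prey: 8+2-3=7; pred: 13+1-2=12
Step 13: prey: 7+2-2=7; pred: 12+0-2=10
Step 14: prey: 7+2-2=7; pred: 10+0-2=8
Step 15: prey: 7+2-1=8; pred: 8+0-1=7
No extinction within 15 steps

Answer: 16 both-alive 8 7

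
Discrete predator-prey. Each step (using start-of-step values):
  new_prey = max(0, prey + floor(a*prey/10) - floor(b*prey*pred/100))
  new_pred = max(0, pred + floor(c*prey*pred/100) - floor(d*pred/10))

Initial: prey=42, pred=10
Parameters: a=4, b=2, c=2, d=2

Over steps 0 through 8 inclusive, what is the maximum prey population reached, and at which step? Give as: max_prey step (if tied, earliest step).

Step 1: prey: 42+16-8=50; pred: 10+8-2=16
Step 2: prey: 50+20-16=54; pred: 16+16-3=29
Step 3: prey: 54+21-31=44; pred: 29+31-5=55
Step 4: prey: 44+17-48=13; pred: 55+48-11=92
Step 5: prey: 13+5-23=0; pred: 92+23-18=97
Step 6: prey: 0+0-0=0; pred: 97+0-19=78
Step 7: prey: 0+0-0=0; pred: 78+0-15=63
Step 8: prey: 0+0-0=0; pred: 63+0-12=51
Max prey = 54 at step 2

Answer: 54 2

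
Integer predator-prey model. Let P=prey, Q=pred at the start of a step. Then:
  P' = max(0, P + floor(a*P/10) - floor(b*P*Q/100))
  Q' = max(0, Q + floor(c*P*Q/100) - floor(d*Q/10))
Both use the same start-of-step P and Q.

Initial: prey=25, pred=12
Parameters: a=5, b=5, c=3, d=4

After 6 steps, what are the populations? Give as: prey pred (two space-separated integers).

Step 1: prey: 25+12-15=22; pred: 12+9-4=17
Step 2: prey: 22+11-18=15; pred: 17+11-6=22
Step 3: prey: 15+7-16=6; pred: 22+9-8=23
Step 4: prey: 6+3-6=3; pred: 23+4-9=18
Step 5: prey: 3+1-2=2; pred: 18+1-7=12
Step 6: prey: 2+1-1=2; pred: 12+0-4=8

Answer: 2 8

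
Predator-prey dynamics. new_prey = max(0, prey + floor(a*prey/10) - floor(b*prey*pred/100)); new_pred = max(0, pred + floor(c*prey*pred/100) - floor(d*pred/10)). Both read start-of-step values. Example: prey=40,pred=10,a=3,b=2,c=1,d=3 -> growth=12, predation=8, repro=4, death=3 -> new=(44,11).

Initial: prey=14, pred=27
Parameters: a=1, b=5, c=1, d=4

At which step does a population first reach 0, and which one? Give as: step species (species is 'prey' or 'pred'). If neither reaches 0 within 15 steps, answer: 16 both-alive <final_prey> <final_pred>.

Answer: 1 prey

Derivation:
Step 1: prey: 14+1-18=0; pred: 27+3-10=20
First extinction: prey at step 1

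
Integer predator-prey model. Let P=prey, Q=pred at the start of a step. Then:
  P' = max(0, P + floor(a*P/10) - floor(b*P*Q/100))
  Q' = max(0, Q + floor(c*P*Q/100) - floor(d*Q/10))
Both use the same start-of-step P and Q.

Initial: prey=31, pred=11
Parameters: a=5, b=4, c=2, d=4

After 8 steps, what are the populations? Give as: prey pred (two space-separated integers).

Answer: 5 10

Derivation:
Step 1: prey: 31+15-13=33; pred: 11+6-4=13
Step 2: prey: 33+16-17=32; pred: 13+8-5=16
Step 3: prey: 32+16-20=28; pred: 16+10-6=20
Step 4: prey: 28+14-22=20; pred: 20+11-8=23
Step 5: prey: 20+10-18=12; pred: 23+9-9=23
Step 6: prey: 12+6-11=7; pred: 23+5-9=19
Step 7: prey: 7+3-5=5; pred: 19+2-7=14
Step 8: prey: 5+2-2=5; pred: 14+1-5=10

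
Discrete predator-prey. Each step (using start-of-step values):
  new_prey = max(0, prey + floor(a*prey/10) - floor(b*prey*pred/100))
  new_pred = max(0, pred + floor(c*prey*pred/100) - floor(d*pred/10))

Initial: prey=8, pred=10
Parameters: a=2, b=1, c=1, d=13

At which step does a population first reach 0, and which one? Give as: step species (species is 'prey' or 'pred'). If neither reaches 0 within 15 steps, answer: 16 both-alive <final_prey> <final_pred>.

Answer: 1 pred

Derivation:
Step 1: prey: 8+1-0=9; pred: 10+0-13=0
First extinction: pred at step 1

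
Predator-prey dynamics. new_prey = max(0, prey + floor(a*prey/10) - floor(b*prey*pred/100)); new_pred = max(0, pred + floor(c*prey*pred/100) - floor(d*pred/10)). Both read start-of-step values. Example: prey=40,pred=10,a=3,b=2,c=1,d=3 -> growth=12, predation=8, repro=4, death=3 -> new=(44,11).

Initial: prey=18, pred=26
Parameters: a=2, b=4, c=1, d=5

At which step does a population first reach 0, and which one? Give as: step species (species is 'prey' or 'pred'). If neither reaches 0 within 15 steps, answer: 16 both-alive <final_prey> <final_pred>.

Step 1: prey: 18+3-18=3; pred: 26+4-13=17
Step 2: prey: 3+0-2=1; pred: 17+0-8=9
Step 3: prey: 1+0-0=1; pred: 9+0-4=5
Step 4: prey: 1+0-0=1; pred: 5+0-2=3
Step 5: prey: 1+0-0=1; pred: 3+0-1=2
Step 6: prey: 1+0-0=1; pred: 2+0-1=1
Step 7: prey: 1+0-0=1; pred: 1+0-0=1
Steps 8-15: state stable at prey=1, pred=1 (no change)
No extinction within 15 steps

Answer: 16 both-alive 1 1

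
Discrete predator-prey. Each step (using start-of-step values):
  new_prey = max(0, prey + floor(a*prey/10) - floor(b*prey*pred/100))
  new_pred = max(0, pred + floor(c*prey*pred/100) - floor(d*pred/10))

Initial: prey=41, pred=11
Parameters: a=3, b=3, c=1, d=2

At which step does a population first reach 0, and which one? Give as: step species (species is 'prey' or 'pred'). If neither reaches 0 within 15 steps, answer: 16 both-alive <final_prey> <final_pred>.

Answer: 16 both-alive 6 5

Derivation:
Step 1: prey: 41+12-13=40; pred: 11+4-2=13
Step 2: prey: 40+12-15=37; pred: 13+5-2=16
Step 3: prey: 37+11-17=31; pred: 16+5-3=18
Step 4: prey: 31+9-16=24; pred: 18+5-3=20
Step 5: prey: 24+7-14=17; pred: 20+4-4=20
Step 6: prey: 17+5-10=12; pred: 20+3-4=19
Step 7: prey: 12+3-6=9; pred: 19+2-3=18
Step 8: prey: 9+2-4=7; pred: 18+1-3=16
Step 9: prey: 7+2-3=6; pred: 16+1-3=14
Step 10: prey: 6+1-2=5; pred: 14+0-2=12
Step 11: prey: 5+1-1=5; pred: 12+0-2=10
Step 12: prey: 5+1-1=5; pred: 10+0-2=8
Step 13: prey: 5+1-1=5; pred: 8+0-1=7
Step 14: prey: 5+1-1=5; pred: 7+0-1=6
Step 15: prey: 5+1-0=6; pred: 6+0-1=5
No extinction within 15 steps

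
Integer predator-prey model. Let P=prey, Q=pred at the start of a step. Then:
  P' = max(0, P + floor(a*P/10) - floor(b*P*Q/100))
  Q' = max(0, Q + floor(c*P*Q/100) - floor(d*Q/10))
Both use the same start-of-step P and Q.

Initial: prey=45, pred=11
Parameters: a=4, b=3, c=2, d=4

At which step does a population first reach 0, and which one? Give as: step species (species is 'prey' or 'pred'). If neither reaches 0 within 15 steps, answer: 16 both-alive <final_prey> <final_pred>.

Answer: 5 prey

Derivation:
Step 1: prey: 45+18-14=49; pred: 11+9-4=16
Step 2: prey: 49+19-23=45; pred: 16+15-6=25
Step 3: prey: 45+18-33=30; pred: 25+22-10=37
Step 4: prey: 30+12-33=9; pred: 37+22-14=45
Step 5: prey: 9+3-12=0; pred: 45+8-18=35
First extinction: prey at step 5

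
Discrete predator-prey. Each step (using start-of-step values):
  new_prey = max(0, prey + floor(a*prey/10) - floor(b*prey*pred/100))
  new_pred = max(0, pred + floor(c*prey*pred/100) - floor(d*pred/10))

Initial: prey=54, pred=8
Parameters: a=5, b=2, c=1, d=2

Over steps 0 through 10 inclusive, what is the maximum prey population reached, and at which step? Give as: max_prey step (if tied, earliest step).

Answer: 108 3

Derivation:
Step 1: prey: 54+27-8=73; pred: 8+4-1=11
Step 2: prey: 73+36-16=93; pred: 11+8-2=17
Step 3: prey: 93+46-31=108; pred: 17+15-3=29
Step 4: prey: 108+54-62=100; pred: 29+31-5=55
Step 5: prey: 100+50-110=40; pred: 55+55-11=99
Step 6: prey: 40+20-79=0; pred: 99+39-19=119
Step 7: prey: 0+0-0=0; pred: 119+0-23=96
Step 8: prey: 0+0-0=0; pred: 96+0-19=77
Step 9: prey: 0+0-0=0; pred: 77+0-15=62
Step 10: prey: 0+0-0=0; pred: 62+0-12=50
Max prey = 108 at step 3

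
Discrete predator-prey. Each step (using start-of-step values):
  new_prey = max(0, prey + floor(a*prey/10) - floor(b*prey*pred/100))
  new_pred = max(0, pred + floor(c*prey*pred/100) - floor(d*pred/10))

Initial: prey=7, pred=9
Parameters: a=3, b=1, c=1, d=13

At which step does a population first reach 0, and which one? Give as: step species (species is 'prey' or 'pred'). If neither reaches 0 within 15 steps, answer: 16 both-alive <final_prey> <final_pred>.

Step 1: prey: 7+2-0=9; pred: 9+0-11=0
First extinction: pred at step 1

Answer: 1 pred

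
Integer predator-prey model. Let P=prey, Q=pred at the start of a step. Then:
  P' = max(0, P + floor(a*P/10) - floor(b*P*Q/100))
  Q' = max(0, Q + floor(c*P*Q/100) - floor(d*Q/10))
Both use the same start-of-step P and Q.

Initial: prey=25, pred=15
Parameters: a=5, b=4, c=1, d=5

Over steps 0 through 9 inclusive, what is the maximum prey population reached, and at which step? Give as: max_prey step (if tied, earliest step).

Answer: 169 9

Derivation:
Step 1: prey: 25+12-15=22; pred: 15+3-7=11
Step 2: prey: 22+11-9=24; pred: 11+2-5=8
Step 3: prey: 24+12-7=29; pred: 8+1-4=5
Step 4: prey: 29+14-5=38; pred: 5+1-2=4
Step 5: prey: 38+19-6=51; pred: 4+1-2=3
Step 6: prey: 51+25-6=70; pred: 3+1-1=3
Step 7: prey: 70+35-8=97; pred: 3+2-1=4
Step 8: prey: 97+48-15=130; pred: 4+3-2=5
Step 9: prey: 130+65-26=169; pred: 5+6-2=9
Max prey = 169 at step 9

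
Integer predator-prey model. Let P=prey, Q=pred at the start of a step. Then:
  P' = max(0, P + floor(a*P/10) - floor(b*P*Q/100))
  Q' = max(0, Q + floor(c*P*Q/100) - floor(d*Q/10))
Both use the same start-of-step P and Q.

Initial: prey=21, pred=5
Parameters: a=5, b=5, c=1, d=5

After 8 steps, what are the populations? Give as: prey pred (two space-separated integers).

Answer: 179 11

Derivation:
Step 1: prey: 21+10-5=26; pred: 5+1-2=4
Step 2: prey: 26+13-5=34; pred: 4+1-2=3
Step 3: prey: 34+17-5=46; pred: 3+1-1=3
Step 4: prey: 46+23-6=63; pred: 3+1-1=3
Step 5: prey: 63+31-9=85; pred: 3+1-1=3
Step 6: prey: 85+42-12=115; pred: 3+2-1=4
Step 7: prey: 115+57-23=149; pred: 4+4-2=6
Step 8: prey: 149+74-44=179; pred: 6+8-3=11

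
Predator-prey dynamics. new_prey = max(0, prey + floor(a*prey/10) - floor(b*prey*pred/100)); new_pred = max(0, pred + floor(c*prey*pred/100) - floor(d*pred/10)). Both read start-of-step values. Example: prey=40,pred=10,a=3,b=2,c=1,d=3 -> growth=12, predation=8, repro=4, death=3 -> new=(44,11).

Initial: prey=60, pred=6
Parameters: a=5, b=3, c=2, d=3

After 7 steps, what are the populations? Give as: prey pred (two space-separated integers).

Step 1: prey: 60+30-10=80; pred: 6+7-1=12
Step 2: prey: 80+40-28=92; pred: 12+19-3=28
Step 3: prey: 92+46-77=61; pred: 28+51-8=71
Step 4: prey: 61+30-129=0; pred: 71+86-21=136
Step 5: prey: 0+0-0=0; pred: 136+0-40=96
Step 6: prey: 0+0-0=0; pred: 96+0-28=68
Step 7: prey: 0+0-0=0; pred: 68+0-20=48

Answer: 0 48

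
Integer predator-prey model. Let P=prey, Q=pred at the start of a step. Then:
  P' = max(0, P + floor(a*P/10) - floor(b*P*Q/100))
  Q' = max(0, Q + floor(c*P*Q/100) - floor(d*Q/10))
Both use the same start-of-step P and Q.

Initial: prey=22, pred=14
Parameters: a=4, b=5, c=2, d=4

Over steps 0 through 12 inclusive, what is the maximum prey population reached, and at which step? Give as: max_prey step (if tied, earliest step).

Answer: 37 12

Derivation:
Step 1: prey: 22+8-15=15; pred: 14+6-5=15
Step 2: prey: 15+6-11=10; pred: 15+4-6=13
Step 3: prey: 10+4-6=8; pred: 13+2-5=10
Step 4: prey: 8+3-4=7; pred: 10+1-4=7
Step 5: prey: 7+2-2=7; pred: 7+0-2=5
Step 6: prey: 7+2-1=8; pred: 5+0-2=3
Step 7: prey: 8+3-1=10; pred: 3+0-1=2
Step 8: prey: 10+4-1=13; pred: 2+0-0=2
Step 9: prey: 13+5-1=17; pred: 2+0-0=2
Step 10: prey: 17+6-1=22; pred: 2+0-0=2
Step 11: prey: 22+8-2=28; pred: 2+0-0=2
Step 12: prey: 28+11-2=37; pred: 2+1-0=3
Max prey = 37 at step 12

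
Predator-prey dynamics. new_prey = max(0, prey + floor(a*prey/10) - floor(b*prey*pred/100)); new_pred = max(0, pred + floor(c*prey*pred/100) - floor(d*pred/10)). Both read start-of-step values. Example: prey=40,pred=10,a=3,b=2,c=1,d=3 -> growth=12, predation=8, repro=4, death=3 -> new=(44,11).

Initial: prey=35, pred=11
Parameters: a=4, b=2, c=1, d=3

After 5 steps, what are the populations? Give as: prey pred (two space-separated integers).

Step 1: prey: 35+14-7=42; pred: 11+3-3=11
Step 2: prey: 42+16-9=49; pred: 11+4-3=12
Step 3: prey: 49+19-11=57; pred: 12+5-3=14
Step 4: prey: 57+22-15=64; pred: 14+7-4=17
Step 5: prey: 64+25-21=68; pred: 17+10-5=22

Answer: 68 22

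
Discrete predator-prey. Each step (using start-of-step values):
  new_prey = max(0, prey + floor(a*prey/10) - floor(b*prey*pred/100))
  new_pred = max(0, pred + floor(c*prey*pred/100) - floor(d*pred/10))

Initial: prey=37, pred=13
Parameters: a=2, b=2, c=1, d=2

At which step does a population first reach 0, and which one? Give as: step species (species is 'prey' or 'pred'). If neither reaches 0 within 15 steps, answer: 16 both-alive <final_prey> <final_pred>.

Answer: 16 both-alive 8 6

Derivation:
Step 1: prey: 37+7-9=35; pred: 13+4-2=15
Step 2: prey: 35+7-10=32; pred: 15+5-3=17
Step 3: prey: 32+6-10=28; pred: 17+5-3=19
Step 4: prey: 28+5-10=23; pred: 19+5-3=21
Step 5: prey: 23+4-9=18; pred: 21+4-4=21
Step 6: prey: 18+3-7=14; pred: 21+3-4=20
Step 7: prey: 14+2-5=11; pred: 20+2-4=18
Step 8: prey: 11+2-3=10; pred: 18+1-3=16
Step 9: prey: 10+2-3=9; pred: 16+1-3=14
Step 10: prey: 9+1-2=8; pred: 14+1-2=13
Step 11: prey: 8+1-2=7; pred: 13+1-2=12
Step 12: prey: 7+1-1=7; pred: 12+0-2=10
Step 13: prey: 7+1-1=7; pred: 10+0-2=8
Step 14: prey: 7+1-1=7; pred: 8+0-1=7
Step 15: prey: 7+1-0=8; pred: 7+0-1=6
No extinction within 15 steps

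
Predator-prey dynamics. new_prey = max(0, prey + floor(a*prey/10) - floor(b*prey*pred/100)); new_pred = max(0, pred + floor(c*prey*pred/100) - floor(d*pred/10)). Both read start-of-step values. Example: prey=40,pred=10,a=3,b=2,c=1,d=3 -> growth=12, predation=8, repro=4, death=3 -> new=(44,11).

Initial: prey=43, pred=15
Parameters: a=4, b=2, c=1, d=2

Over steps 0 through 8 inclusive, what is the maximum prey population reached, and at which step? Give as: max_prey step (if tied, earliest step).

Answer: 50 2

Derivation:
Step 1: prey: 43+17-12=48; pred: 15+6-3=18
Step 2: prey: 48+19-17=50; pred: 18+8-3=23
Step 3: prey: 50+20-23=47; pred: 23+11-4=30
Step 4: prey: 47+18-28=37; pred: 30+14-6=38
Step 5: prey: 37+14-28=23; pred: 38+14-7=45
Step 6: prey: 23+9-20=12; pred: 45+10-9=46
Step 7: prey: 12+4-11=5; pred: 46+5-9=42
Step 8: prey: 5+2-4=3; pred: 42+2-8=36
Max prey = 50 at step 2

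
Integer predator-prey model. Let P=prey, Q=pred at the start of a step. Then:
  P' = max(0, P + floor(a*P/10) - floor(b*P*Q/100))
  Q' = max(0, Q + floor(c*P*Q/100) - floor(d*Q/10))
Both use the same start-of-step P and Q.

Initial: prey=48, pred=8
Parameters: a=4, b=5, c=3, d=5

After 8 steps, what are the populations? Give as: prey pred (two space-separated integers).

Answer: 0 2

Derivation:
Step 1: prey: 48+19-19=48; pred: 8+11-4=15
Step 2: prey: 48+19-36=31; pred: 15+21-7=29
Step 3: prey: 31+12-44=0; pred: 29+26-14=41
Step 4: prey: 0+0-0=0; pred: 41+0-20=21
Step 5: prey: 0+0-0=0; pred: 21+0-10=11
Step 6: prey: 0+0-0=0; pred: 11+0-5=6
Step 7: prey: 0+0-0=0; pred: 6+0-3=3
Step 8: prey: 0+0-0=0; pred: 3+0-1=2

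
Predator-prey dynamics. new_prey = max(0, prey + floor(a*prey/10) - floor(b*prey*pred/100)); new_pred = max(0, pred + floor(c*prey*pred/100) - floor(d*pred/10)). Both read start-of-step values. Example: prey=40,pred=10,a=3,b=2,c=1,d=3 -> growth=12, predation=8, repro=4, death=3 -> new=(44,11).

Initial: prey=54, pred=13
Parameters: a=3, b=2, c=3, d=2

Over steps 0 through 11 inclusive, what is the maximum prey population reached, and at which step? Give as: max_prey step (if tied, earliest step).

Answer: 56 1

Derivation:
Step 1: prey: 54+16-14=56; pred: 13+21-2=32
Step 2: prey: 56+16-35=37; pred: 32+53-6=79
Step 3: prey: 37+11-58=0; pred: 79+87-15=151
Step 4: prey: 0+0-0=0; pred: 151+0-30=121
Step 5: prey: 0+0-0=0; pred: 121+0-24=97
Step 6: prey: 0+0-0=0; pred: 97+0-19=78
Step 7: prey: 0+0-0=0; pred: 78+0-15=63
Step 8: prey: 0+0-0=0; pred: 63+0-12=51
Step 9: prey: 0+0-0=0; pred: 51+0-10=41
Step 10: prey: 0+0-0=0; pred: 41+0-8=33
Step 11: prey: 0+0-0=0; pred: 33+0-6=27
Max prey = 56 at step 1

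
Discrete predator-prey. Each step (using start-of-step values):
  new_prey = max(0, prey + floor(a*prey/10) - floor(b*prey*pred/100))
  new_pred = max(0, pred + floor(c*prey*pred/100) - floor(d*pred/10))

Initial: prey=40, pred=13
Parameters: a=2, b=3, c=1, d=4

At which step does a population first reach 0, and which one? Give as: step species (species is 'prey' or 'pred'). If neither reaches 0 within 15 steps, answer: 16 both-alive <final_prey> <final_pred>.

Step 1: prey: 40+8-15=33; pred: 13+5-5=13
Step 2: prey: 33+6-12=27; pred: 13+4-5=12
Step 3: prey: 27+5-9=23; pred: 12+3-4=11
Step 4: prey: 23+4-7=20; pred: 11+2-4=9
Step 5: prey: 20+4-5=19; pred: 9+1-3=7
Step 6: prey: 19+3-3=19; pred: 7+1-2=6
Step 7: prey: 19+3-3=19; pred: 6+1-2=5
Step 8: prey: 19+3-2=20; pred: 5+0-2=3
Step 9: prey: 20+4-1=23; pred: 3+0-1=2
Step 10: prey: 23+4-1=26; pred: 2+0-0=2
Step 11: prey: 26+5-1=30; pred: 2+0-0=2
Step 12: prey: 30+6-1=35; pred: 2+0-0=2
Step 13: prey: 35+7-2=40; pred: 2+0-0=2
Step 14: prey: 40+8-2=46; pred: 2+0-0=2
Step 15: prey: 46+9-2=53; pred: 2+0-0=2
No extinction within 15 steps

Answer: 16 both-alive 53 2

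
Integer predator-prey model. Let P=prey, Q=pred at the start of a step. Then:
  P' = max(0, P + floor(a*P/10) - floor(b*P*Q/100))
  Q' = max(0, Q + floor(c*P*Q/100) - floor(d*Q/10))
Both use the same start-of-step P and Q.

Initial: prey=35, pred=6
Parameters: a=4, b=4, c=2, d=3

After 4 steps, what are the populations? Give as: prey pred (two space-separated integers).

Answer: 19 31

Derivation:
Step 1: prey: 35+14-8=41; pred: 6+4-1=9
Step 2: prey: 41+16-14=43; pred: 9+7-2=14
Step 3: prey: 43+17-24=36; pred: 14+12-4=22
Step 4: prey: 36+14-31=19; pred: 22+15-6=31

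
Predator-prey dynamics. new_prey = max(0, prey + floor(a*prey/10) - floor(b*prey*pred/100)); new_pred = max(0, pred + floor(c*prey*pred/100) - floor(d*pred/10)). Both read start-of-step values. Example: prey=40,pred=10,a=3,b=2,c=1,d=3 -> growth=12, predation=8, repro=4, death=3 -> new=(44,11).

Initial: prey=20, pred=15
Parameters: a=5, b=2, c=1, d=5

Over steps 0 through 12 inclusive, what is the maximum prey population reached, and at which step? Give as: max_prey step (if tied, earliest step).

Answer: 201 9

Derivation:
Step 1: prey: 20+10-6=24; pred: 15+3-7=11
Step 2: prey: 24+12-5=31; pred: 11+2-5=8
Step 3: prey: 31+15-4=42; pred: 8+2-4=6
Step 4: prey: 42+21-5=58; pred: 6+2-3=5
Step 5: prey: 58+29-5=82; pred: 5+2-2=5
Step 6: prey: 82+41-8=115; pred: 5+4-2=7
Step 7: prey: 115+57-16=156; pred: 7+8-3=12
Step 8: prey: 156+78-37=197; pred: 12+18-6=24
Step 9: prey: 197+98-94=201; pred: 24+47-12=59
Step 10: prey: 201+100-237=64; pred: 59+118-29=148
Step 11: prey: 64+32-189=0; pred: 148+94-74=168
Step 12: prey: 0+0-0=0; pred: 168+0-84=84
Max prey = 201 at step 9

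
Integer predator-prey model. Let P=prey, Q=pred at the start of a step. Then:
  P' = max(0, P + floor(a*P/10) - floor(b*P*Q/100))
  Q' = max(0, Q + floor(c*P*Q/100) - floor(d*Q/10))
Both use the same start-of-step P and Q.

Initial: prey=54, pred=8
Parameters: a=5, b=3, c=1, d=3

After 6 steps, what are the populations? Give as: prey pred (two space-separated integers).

Step 1: prey: 54+27-12=69; pred: 8+4-2=10
Step 2: prey: 69+34-20=83; pred: 10+6-3=13
Step 3: prey: 83+41-32=92; pred: 13+10-3=20
Step 4: prey: 92+46-55=83; pred: 20+18-6=32
Step 5: prey: 83+41-79=45; pred: 32+26-9=49
Step 6: prey: 45+22-66=1; pred: 49+22-14=57

Answer: 1 57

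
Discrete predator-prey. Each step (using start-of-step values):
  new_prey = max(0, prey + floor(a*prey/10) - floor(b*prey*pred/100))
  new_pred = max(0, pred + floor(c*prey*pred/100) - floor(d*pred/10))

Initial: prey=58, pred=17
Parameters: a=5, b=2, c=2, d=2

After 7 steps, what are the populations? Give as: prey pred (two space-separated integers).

Answer: 0 64

Derivation:
Step 1: prey: 58+29-19=68; pred: 17+19-3=33
Step 2: prey: 68+34-44=58; pred: 33+44-6=71
Step 3: prey: 58+29-82=5; pred: 71+82-14=139
Step 4: prey: 5+2-13=0; pred: 139+13-27=125
Step 5: prey: 0+0-0=0; pred: 125+0-25=100
Step 6: prey: 0+0-0=0; pred: 100+0-20=80
Step 7: prey: 0+0-0=0; pred: 80+0-16=64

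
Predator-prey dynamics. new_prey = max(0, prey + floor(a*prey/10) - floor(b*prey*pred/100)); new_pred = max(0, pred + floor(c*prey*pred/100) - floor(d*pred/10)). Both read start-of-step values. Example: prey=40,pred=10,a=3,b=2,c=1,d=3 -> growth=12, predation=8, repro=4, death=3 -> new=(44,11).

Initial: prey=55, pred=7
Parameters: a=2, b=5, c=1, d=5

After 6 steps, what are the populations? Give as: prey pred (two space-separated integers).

Answer: 29 3

Derivation:
Step 1: prey: 55+11-19=47; pred: 7+3-3=7
Step 2: prey: 47+9-16=40; pred: 7+3-3=7
Step 3: prey: 40+8-14=34; pred: 7+2-3=6
Step 4: prey: 34+6-10=30; pred: 6+2-3=5
Step 5: prey: 30+6-7=29; pred: 5+1-2=4
Step 6: prey: 29+5-5=29; pred: 4+1-2=3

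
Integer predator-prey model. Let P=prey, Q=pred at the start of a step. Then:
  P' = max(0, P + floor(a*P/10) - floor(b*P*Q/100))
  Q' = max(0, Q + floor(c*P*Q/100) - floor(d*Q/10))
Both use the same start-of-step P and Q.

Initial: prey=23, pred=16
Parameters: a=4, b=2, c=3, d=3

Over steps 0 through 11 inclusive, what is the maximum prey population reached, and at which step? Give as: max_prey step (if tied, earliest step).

Answer: 25 1

Derivation:
Step 1: prey: 23+9-7=25; pred: 16+11-4=23
Step 2: prey: 25+10-11=24; pred: 23+17-6=34
Step 3: prey: 24+9-16=17; pred: 34+24-10=48
Step 4: prey: 17+6-16=7; pred: 48+24-14=58
Step 5: prey: 7+2-8=1; pred: 58+12-17=53
Step 6: prey: 1+0-1=0; pred: 53+1-15=39
Step 7: prey: 0+0-0=0; pred: 39+0-11=28
Step 8: prey: 0+0-0=0; pred: 28+0-8=20
Step 9: prey: 0+0-0=0; pred: 20+0-6=14
Step 10: prey: 0+0-0=0; pred: 14+0-4=10
Step 11: prey: 0+0-0=0; pred: 10+0-3=7
Max prey = 25 at step 1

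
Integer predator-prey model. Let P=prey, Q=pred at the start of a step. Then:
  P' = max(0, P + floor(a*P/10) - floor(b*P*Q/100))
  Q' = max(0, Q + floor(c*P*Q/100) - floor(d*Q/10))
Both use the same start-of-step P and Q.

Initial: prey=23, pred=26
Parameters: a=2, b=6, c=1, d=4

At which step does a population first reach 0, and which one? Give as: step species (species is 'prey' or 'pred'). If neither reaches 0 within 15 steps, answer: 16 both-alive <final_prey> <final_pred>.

Step 1: prey: 23+4-35=0; pred: 26+5-10=21
First extinction: prey at step 1

Answer: 1 prey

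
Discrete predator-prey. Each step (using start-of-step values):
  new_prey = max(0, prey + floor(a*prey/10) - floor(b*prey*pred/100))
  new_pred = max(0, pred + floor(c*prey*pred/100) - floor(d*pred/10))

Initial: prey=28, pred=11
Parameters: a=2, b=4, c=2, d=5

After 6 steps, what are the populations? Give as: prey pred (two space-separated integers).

Step 1: prey: 28+5-12=21; pred: 11+6-5=12
Step 2: prey: 21+4-10=15; pred: 12+5-6=11
Step 3: prey: 15+3-6=12; pred: 11+3-5=9
Step 4: prey: 12+2-4=10; pred: 9+2-4=7
Step 5: prey: 10+2-2=10; pred: 7+1-3=5
Step 6: prey: 10+2-2=10; pred: 5+1-2=4

Answer: 10 4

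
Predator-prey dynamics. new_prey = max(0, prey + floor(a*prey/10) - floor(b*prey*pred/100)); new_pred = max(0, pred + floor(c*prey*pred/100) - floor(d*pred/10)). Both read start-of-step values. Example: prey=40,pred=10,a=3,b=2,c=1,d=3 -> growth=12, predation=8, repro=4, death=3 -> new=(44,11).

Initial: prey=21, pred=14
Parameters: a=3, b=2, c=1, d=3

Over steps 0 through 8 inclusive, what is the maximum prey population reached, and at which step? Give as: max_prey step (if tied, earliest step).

Answer: 43 8

Derivation:
Step 1: prey: 21+6-5=22; pred: 14+2-4=12
Step 2: prey: 22+6-5=23; pred: 12+2-3=11
Step 3: prey: 23+6-5=24; pred: 11+2-3=10
Step 4: prey: 24+7-4=27; pred: 10+2-3=9
Step 5: prey: 27+8-4=31; pred: 9+2-2=9
Step 6: prey: 31+9-5=35; pred: 9+2-2=9
Step 7: prey: 35+10-6=39; pred: 9+3-2=10
Step 8: prey: 39+11-7=43; pred: 10+3-3=10
Max prey = 43 at step 8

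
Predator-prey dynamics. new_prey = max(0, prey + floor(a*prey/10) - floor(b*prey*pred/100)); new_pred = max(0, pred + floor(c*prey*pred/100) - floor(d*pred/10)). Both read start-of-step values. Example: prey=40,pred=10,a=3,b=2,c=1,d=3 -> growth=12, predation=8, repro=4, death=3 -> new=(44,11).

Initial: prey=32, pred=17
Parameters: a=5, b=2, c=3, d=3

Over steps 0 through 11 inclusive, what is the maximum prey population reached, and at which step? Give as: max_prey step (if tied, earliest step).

Answer: 38 1

Derivation:
Step 1: prey: 32+16-10=38; pred: 17+16-5=28
Step 2: prey: 38+19-21=36; pred: 28+31-8=51
Step 3: prey: 36+18-36=18; pred: 51+55-15=91
Step 4: prey: 18+9-32=0; pred: 91+49-27=113
Step 5: prey: 0+0-0=0; pred: 113+0-33=80
Step 6: prey: 0+0-0=0; pred: 80+0-24=56
Step 7: prey: 0+0-0=0; pred: 56+0-16=40
Step 8: prey: 0+0-0=0; pred: 40+0-12=28
Step 9: prey: 0+0-0=0; pred: 28+0-8=20
Step 10: prey: 0+0-0=0; pred: 20+0-6=14
Step 11: prey: 0+0-0=0; pred: 14+0-4=10
Max prey = 38 at step 1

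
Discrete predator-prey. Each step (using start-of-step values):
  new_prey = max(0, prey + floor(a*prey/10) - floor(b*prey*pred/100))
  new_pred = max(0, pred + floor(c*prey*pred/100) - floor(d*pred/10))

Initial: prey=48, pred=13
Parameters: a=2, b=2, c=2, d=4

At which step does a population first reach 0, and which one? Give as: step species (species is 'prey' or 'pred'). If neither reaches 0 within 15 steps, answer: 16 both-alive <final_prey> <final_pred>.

Answer: 16 both-alive 2 2

Derivation:
Step 1: prey: 48+9-12=45; pred: 13+12-5=20
Step 2: prey: 45+9-18=36; pred: 20+18-8=30
Step 3: prey: 36+7-21=22; pred: 30+21-12=39
Step 4: prey: 22+4-17=9; pred: 39+17-15=41
Step 5: prey: 9+1-7=3; pred: 41+7-16=32
Step 6: prey: 3+0-1=2; pred: 32+1-12=21
Step 7: prey: 2+0-0=2; pred: 21+0-8=13
Step 8: prey: 2+0-0=2; pred: 13+0-5=8
Step 9: prey: 2+0-0=2; pred: 8+0-3=5
Step 10: prey: 2+0-0=2; pred: 5+0-2=3
Step 11: prey: 2+0-0=2; pred: 3+0-1=2
Step 12: prey: 2+0-0=2; pred: 2+0-0=2
Steps 13-15: state stable at prey=2, pred=2 (no change)
No extinction within 15 steps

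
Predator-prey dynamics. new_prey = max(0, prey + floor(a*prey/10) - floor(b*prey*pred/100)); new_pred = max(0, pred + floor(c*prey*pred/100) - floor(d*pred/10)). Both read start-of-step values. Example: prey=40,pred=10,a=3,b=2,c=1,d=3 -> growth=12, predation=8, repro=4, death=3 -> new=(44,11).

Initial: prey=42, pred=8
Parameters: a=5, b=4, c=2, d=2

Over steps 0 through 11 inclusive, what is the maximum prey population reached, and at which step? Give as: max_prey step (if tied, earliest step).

Step 1: prey: 42+21-13=50; pred: 8+6-1=13
Step 2: prey: 50+25-26=49; pred: 13+13-2=24
Step 3: prey: 49+24-47=26; pred: 24+23-4=43
Step 4: prey: 26+13-44=0; pred: 43+22-8=57
Step 5: prey: 0+0-0=0; pred: 57+0-11=46
Step 6: prey: 0+0-0=0; pred: 46+0-9=37
Step 7: prey: 0+0-0=0; pred: 37+0-7=30
Step 8: prey: 0+0-0=0; pred: 30+0-6=24
Step 9: prey: 0+0-0=0; pred: 24+0-4=20
Step 10: prey: 0+0-0=0; pred: 20+0-4=16
Step 11: prey: 0+0-0=0; pred: 16+0-3=13
Max prey = 50 at step 1

Answer: 50 1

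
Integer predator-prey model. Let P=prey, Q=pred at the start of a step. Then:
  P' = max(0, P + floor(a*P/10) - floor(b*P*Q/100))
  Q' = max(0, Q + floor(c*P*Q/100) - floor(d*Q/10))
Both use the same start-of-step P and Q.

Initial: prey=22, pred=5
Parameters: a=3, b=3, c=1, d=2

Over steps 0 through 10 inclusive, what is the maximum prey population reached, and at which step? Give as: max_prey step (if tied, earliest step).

Step 1: prey: 22+6-3=25; pred: 5+1-1=5
Step 2: prey: 25+7-3=29; pred: 5+1-1=5
Step 3: prey: 29+8-4=33; pred: 5+1-1=5
Step 4: prey: 33+9-4=38; pred: 5+1-1=5
Step 5: prey: 38+11-5=44; pred: 5+1-1=5
Step 6: prey: 44+13-6=51; pred: 5+2-1=6
Step 7: prey: 51+15-9=57; pred: 6+3-1=8
Step 8: prey: 57+17-13=61; pred: 8+4-1=11
Step 9: prey: 61+18-20=59; pred: 11+6-2=15
Step 10: prey: 59+17-26=50; pred: 15+8-3=20
Max prey = 61 at step 8

Answer: 61 8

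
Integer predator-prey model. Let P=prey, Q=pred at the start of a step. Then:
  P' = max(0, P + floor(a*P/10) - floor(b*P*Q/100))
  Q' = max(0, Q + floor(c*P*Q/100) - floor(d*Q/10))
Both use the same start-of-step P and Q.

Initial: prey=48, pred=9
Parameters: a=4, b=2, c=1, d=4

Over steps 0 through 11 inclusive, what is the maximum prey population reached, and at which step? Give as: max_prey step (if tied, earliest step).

Answer: 94 4

Derivation:
Step 1: prey: 48+19-8=59; pred: 9+4-3=10
Step 2: prey: 59+23-11=71; pred: 10+5-4=11
Step 3: prey: 71+28-15=84; pred: 11+7-4=14
Step 4: prey: 84+33-23=94; pred: 14+11-5=20
Step 5: prey: 94+37-37=94; pred: 20+18-8=30
Step 6: prey: 94+37-56=75; pred: 30+28-12=46
Step 7: prey: 75+30-69=36; pred: 46+34-18=62
Step 8: prey: 36+14-44=6; pred: 62+22-24=60
Step 9: prey: 6+2-7=1; pred: 60+3-24=39
Step 10: prey: 1+0-0=1; pred: 39+0-15=24
Step 11: prey: 1+0-0=1; pred: 24+0-9=15
Max prey = 94 at step 4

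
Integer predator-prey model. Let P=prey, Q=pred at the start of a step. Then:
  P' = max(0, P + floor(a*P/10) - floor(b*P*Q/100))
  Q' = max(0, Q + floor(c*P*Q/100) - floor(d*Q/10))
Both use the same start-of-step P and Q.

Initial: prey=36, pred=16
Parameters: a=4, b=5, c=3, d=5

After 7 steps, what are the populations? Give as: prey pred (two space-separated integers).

Step 1: prey: 36+14-28=22; pred: 16+17-8=25
Step 2: prey: 22+8-27=3; pred: 25+16-12=29
Step 3: prey: 3+1-4=0; pred: 29+2-14=17
Step 4: prey: 0+0-0=0; pred: 17+0-8=9
Step 5: prey: 0+0-0=0; pred: 9+0-4=5
Step 6: prey: 0+0-0=0; pred: 5+0-2=3
Step 7: prey: 0+0-0=0; pred: 3+0-1=2

Answer: 0 2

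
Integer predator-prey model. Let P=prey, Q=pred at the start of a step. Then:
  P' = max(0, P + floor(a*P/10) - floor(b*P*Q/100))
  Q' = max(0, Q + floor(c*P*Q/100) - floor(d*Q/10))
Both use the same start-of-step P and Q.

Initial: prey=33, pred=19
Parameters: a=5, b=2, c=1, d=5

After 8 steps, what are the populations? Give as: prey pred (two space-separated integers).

Step 1: prey: 33+16-12=37; pred: 19+6-9=16
Step 2: prey: 37+18-11=44; pred: 16+5-8=13
Step 3: prey: 44+22-11=55; pred: 13+5-6=12
Step 4: prey: 55+27-13=69; pred: 12+6-6=12
Step 5: prey: 69+34-16=87; pred: 12+8-6=14
Step 6: prey: 87+43-24=106; pred: 14+12-7=19
Step 7: prey: 106+53-40=119; pred: 19+20-9=30
Step 8: prey: 119+59-71=107; pred: 30+35-15=50

Answer: 107 50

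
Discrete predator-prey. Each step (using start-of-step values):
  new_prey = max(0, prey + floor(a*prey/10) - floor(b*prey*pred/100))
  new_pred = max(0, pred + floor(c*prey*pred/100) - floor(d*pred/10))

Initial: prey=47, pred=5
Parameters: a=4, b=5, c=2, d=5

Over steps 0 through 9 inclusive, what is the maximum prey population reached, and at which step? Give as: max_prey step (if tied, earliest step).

Answer: 57 2

Derivation:
Step 1: prey: 47+18-11=54; pred: 5+4-2=7
Step 2: prey: 54+21-18=57; pred: 7+7-3=11
Step 3: prey: 57+22-31=48; pred: 11+12-5=18
Step 4: prey: 48+19-43=24; pred: 18+17-9=26
Step 5: prey: 24+9-31=2; pred: 26+12-13=25
Step 6: prey: 2+0-2=0; pred: 25+1-12=14
Step 7: prey: 0+0-0=0; pred: 14+0-7=7
Step 8: prey: 0+0-0=0; pred: 7+0-3=4
Step 9: prey: 0+0-0=0; pred: 4+0-2=2
Max prey = 57 at step 2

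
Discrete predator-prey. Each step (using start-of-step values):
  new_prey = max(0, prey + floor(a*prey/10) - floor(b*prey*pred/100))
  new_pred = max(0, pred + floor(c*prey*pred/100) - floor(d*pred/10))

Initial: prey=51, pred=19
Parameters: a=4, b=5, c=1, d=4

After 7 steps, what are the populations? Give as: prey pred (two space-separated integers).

Step 1: prey: 51+20-48=23; pred: 19+9-7=21
Step 2: prey: 23+9-24=8; pred: 21+4-8=17
Step 3: prey: 8+3-6=5; pred: 17+1-6=12
Step 4: prey: 5+2-3=4; pred: 12+0-4=8
Step 5: prey: 4+1-1=4; pred: 8+0-3=5
Step 6: prey: 4+1-1=4; pred: 5+0-2=3
Step 7: prey: 4+1-0=5; pred: 3+0-1=2

Answer: 5 2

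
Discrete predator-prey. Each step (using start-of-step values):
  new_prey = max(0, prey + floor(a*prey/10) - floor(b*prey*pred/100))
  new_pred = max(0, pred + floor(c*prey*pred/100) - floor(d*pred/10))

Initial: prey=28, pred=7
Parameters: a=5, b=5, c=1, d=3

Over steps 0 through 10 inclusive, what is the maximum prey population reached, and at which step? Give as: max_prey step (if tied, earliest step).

Answer: 62 5

Derivation:
Step 1: prey: 28+14-9=33; pred: 7+1-2=6
Step 2: prey: 33+16-9=40; pred: 6+1-1=6
Step 3: prey: 40+20-12=48; pred: 6+2-1=7
Step 4: prey: 48+24-16=56; pred: 7+3-2=8
Step 5: prey: 56+28-22=62; pred: 8+4-2=10
Step 6: prey: 62+31-31=62; pred: 10+6-3=13
Step 7: prey: 62+31-40=53; pred: 13+8-3=18
Step 8: prey: 53+26-47=32; pred: 18+9-5=22
Step 9: prey: 32+16-35=13; pred: 22+7-6=23
Step 10: prey: 13+6-14=5; pred: 23+2-6=19
Max prey = 62 at step 5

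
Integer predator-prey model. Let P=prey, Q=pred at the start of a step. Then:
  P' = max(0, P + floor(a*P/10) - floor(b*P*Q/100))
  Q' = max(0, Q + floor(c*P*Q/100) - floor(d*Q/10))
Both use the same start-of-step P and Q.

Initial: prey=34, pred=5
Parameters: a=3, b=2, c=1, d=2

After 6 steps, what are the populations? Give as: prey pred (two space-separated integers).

Answer: 76 22

Derivation:
Step 1: prey: 34+10-3=41; pred: 5+1-1=5
Step 2: prey: 41+12-4=49; pred: 5+2-1=6
Step 3: prey: 49+14-5=58; pred: 6+2-1=7
Step 4: prey: 58+17-8=67; pred: 7+4-1=10
Step 5: prey: 67+20-13=74; pred: 10+6-2=14
Step 6: prey: 74+22-20=76; pred: 14+10-2=22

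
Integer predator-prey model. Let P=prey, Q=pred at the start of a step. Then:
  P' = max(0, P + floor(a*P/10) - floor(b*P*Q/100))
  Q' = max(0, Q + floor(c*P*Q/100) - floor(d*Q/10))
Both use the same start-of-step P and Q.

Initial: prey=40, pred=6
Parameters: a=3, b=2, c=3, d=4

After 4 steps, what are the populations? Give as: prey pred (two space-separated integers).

Step 1: prey: 40+12-4=48; pred: 6+7-2=11
Step 2: prey: 48+14-10=52; pred: 11+15-4=22
Step 3: prey: 52+15-22=45; pred: 22+34-8=48
Step 4: prey: 45+13-43=15; pred: 48+64-19=93

Answer: 15 93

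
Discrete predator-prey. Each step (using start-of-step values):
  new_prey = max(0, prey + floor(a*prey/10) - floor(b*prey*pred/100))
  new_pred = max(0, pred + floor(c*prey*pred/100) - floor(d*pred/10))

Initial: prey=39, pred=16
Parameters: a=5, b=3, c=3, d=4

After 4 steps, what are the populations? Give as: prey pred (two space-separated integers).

Step 1: prey: 39+19-18=40; pred: 16+18-6=28
Step 2: prey: 40+20-33=27; pred: 28+33-11=50
Step 3: prey: 27+13-40=0; pred: 50+40-20=70
Step 4: prey: 0+0-0=0; pred: 70+0-28=42

Answer: 0 42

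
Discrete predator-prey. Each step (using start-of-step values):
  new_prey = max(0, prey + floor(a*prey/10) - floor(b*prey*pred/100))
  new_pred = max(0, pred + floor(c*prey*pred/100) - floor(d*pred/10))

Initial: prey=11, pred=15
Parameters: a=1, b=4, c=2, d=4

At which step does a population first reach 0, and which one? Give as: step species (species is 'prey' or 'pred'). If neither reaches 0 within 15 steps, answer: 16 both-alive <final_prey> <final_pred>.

Answer: 16 both-alive 3 2

Derivation:
Step 1: prey: 11+1-6=6; pred: 15+3-6=12
Step 2: prey: 6+0-2=4; pred: 12+1-4=9
Step 3: prey: 4+0-1=3; pred: 9+0-3=6
Step 4: prey: 3+0-0=3; pred: 6+0-2=4
Step 5: prey: 3+0-0=3; pred: 4+0-1=3
Step 6: prey: 3+0-0=3; pred: 3+0-1=2
Step 7: prey: 3+0-0=3; pred: 2+0-0=2
Steps 8-15: state stable at prey=3, pred=2 (no change)
No extinction within 15 steps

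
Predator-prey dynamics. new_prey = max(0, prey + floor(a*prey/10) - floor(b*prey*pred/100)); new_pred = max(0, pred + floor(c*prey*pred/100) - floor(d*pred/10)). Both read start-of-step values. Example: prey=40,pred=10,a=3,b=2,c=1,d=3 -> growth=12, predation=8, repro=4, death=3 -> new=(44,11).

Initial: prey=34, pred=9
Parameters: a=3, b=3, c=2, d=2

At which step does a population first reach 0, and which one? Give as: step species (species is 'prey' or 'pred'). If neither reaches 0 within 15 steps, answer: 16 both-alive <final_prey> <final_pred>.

Step 1: prey: 34+10-9=35; pred: 9+6-1=14
Step 2: prey: 35+10-14=31; pred: 14+9-2=21
Step 3: prey: 31+9-19=21; pred: 21+13-4=30
Step 4: prey: 21+6-18=9; pred: 30+12-6=36
Step 5: prey: 9+2-9=2; pred: 36+6-7=35
Step 6: prey: 2+0-2=0; pred: 35+1-7=29
First extinction: prey at step 6

Answer: 6 prey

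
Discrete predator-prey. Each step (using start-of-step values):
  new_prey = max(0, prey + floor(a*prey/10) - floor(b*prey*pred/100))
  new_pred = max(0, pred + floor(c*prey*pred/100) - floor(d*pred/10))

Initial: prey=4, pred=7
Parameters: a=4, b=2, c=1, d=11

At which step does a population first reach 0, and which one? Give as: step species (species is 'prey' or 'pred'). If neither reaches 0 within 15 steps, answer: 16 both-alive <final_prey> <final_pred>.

Step 1: prey: 4+1-0=5; pred: 7+0-7=0
First extinction: pred at step 1

Answer: 1 pred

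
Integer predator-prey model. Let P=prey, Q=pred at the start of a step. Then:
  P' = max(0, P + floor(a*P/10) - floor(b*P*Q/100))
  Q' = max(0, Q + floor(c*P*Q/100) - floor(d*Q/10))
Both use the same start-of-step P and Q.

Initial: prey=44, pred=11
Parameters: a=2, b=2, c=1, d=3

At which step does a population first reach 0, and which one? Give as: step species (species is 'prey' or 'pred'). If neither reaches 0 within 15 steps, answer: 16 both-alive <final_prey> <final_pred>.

Answer: 16 both-alive 19 6

Derivation:
Step 1: prey: 44+8-9=43; pred: 11+4-3=12
Step 2: prey: 43+8-10=41; pred: 12+5-3=14
Step 3: prey: 41+8-11=38; pred: 14+5-4=15
Step 4: prey: 38+7-11=34; pred: 15+5-4=16
Step 5: prey: 34+6-10=30; pred: 16+5-4=17
Step 6: prey: 30+6-10=26; pred: 17+5-5=17
Step 7: prey: 26+5-8=23; pred: 17+4-5=16
Step 8: prey: 23+4-7=20; pred: 16+3-4=15
Step 9: prey: 20+4-6=18; pred: 15+3-4=14
Step 10: prey: 18+3-5=16; pred: 14+2-4=12
Step 11: prey: 16+3-3=16; pred: 12+1-3=10
Step 12: prey: 16+3-3=16; pred: 10+1-3=8
Step 13: prey: 16+3-2=17; pred: 8+1-2=7
Step 14: prey: 17+3-2=18; pred: 7+1-2=6
Step 15: prey: 18+3-2=19; pred: 6+1-1=6
No extinction within 15 steps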